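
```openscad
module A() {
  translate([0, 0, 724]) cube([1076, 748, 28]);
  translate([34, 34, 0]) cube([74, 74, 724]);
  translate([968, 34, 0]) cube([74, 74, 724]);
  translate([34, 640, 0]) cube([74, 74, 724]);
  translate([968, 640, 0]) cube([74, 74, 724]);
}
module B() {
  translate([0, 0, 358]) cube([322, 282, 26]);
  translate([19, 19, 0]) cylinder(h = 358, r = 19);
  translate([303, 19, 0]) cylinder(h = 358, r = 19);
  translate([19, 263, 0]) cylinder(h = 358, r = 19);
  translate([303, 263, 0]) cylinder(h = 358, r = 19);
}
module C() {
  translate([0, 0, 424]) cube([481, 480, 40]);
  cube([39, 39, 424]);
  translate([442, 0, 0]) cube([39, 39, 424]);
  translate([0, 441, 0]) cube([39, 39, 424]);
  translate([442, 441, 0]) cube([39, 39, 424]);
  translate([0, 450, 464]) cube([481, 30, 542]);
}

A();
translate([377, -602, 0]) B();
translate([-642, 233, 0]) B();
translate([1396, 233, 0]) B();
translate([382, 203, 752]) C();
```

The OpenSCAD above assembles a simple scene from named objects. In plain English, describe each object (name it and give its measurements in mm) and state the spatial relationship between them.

A is a table with a 1076×748 mm rectangular top, 28 mm thick, top surface at z = 752 mm, supported by four 74×74 mm square legs, each inset 34 mm from the nearest pair of top edges, running from the floor.

B is a four-legged stool. The seat is 322×282 mm, 26 mm thick, top at z = 384 mm. It stands on four round legs, each 38 mm in diameter, from z = 0 to the seat underside, each leg's axis is inset half a diameter from the nearest pair of seat edges (so the leg's bounding box is flush with the corner).

C is a chair: 481×480 mm seat, 40 mm thick, top at z = 464 mm, on four 39 mm square corner legs flush with the seat edges. A 30 mm thick backrest slab spans the full seat width, extending 542 mm above the seat top, its back face flush with the seat's +y edge.

Three stools sit around the table at the −y, −x, +x sides. The chair is on top of the table.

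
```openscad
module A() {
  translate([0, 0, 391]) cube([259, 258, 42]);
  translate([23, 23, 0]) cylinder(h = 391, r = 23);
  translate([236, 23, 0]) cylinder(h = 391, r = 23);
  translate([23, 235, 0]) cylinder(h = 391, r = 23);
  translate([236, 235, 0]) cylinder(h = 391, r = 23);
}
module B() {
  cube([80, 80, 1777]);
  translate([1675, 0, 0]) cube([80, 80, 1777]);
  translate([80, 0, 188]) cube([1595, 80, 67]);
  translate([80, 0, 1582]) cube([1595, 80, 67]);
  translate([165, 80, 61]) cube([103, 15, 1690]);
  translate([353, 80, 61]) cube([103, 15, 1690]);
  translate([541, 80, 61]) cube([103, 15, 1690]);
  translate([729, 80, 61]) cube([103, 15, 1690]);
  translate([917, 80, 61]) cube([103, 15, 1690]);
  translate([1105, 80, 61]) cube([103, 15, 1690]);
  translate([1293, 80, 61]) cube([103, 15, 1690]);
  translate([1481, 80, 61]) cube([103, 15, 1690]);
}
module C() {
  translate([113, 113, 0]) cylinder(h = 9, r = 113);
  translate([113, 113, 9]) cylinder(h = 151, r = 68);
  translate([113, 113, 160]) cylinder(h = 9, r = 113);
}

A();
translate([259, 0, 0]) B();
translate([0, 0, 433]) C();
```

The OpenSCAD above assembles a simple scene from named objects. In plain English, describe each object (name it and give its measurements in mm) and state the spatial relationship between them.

A is a simple wooden stool: a rectangular seat 259 mm (x) by 258 mm (y), 42 mm thick, top face at z = 433 mm, on four round legs, each 46 mm in diameter. The legs rest on z = 0, each leg's axis is inset half a diameter from the nearest pair of seat edges (so the leg's bounding box is flush with the corner).

B is a fence section. Two 80×80 mm posts, 1777 mm tall, stand on the floor with a clear span of 1595 mm between their inner faces. Two horizontal rails of 80×67 mm section span the gap between the posts with their undersides at z = 188 mm and z = 1582 mm, flush with the posts' −y face. 8 pickets, each 103 mm wide, 15 mm thick and 1690 mm tall, are fixed to the +y face of the rails with their bottoms at z = 61 mm, evenly spaced across the span with equal gaps (rounded down to the nearest mm) at the −x end and between each pair — any rounding remainder accumulates at the +x end.

C is a spool: two coaxial disc flanges of radius 113 mm and thickness 9 mm, joined by a core cylinder of radius 68 mm and height 151 mm. The lower flange rests on z = 0 and the three cylinders share a vertical axis.

The fence section is against the stool's +x side, with their −y faces flush. The spool is on top of the stool.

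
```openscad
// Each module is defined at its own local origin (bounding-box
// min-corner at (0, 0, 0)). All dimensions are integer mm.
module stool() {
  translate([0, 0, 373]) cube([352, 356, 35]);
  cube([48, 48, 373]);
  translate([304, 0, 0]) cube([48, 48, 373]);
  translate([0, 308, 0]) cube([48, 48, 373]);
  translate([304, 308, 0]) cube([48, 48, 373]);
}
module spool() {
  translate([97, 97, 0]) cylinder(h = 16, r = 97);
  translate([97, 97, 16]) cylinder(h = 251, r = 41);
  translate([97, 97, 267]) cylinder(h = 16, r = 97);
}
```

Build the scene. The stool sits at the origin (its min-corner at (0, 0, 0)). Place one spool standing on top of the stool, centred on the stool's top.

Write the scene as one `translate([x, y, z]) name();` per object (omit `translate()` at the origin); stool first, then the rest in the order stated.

stool();
translate([79, 81, 408]) spool();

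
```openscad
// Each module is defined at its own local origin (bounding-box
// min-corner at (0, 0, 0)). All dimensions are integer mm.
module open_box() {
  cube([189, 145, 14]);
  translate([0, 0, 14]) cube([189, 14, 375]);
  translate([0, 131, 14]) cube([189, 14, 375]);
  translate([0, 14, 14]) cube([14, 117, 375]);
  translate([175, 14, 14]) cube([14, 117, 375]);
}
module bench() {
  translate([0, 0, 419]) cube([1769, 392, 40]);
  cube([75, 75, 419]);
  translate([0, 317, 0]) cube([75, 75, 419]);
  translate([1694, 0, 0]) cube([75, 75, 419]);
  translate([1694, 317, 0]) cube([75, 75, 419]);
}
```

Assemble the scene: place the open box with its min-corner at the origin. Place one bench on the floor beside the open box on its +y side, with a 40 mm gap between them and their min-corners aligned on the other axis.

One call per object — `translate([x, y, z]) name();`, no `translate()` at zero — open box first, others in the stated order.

open_box();
translate([0, 185, 0]) bench();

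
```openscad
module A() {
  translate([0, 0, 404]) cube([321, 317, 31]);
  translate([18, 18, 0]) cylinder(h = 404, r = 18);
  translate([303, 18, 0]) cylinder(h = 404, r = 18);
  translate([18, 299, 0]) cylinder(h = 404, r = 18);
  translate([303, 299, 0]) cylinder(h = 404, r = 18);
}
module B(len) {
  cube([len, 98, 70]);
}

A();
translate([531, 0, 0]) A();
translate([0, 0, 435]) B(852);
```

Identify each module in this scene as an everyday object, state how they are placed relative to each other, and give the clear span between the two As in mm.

A is a stool. B is a beam. A beam spans the tops of two stools. The clear span between the two stools is 210 mm.

Second stool starts at x = 531; first ends at x = 321; clear span = 531 − 321 = 210 mm.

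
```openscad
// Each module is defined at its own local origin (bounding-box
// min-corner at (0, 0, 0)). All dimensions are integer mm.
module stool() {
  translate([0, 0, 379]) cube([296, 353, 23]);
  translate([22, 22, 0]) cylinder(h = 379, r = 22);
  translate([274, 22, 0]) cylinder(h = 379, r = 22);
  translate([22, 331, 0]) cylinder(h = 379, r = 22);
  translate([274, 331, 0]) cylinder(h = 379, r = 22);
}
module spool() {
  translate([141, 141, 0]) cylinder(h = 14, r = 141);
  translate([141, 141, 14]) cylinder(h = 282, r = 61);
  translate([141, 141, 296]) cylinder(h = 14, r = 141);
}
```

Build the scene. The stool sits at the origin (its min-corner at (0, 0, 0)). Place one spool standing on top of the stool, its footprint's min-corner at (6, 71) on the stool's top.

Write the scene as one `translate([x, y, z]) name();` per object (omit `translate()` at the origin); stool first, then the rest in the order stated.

stool();
translate([6, 71, 402]) spool();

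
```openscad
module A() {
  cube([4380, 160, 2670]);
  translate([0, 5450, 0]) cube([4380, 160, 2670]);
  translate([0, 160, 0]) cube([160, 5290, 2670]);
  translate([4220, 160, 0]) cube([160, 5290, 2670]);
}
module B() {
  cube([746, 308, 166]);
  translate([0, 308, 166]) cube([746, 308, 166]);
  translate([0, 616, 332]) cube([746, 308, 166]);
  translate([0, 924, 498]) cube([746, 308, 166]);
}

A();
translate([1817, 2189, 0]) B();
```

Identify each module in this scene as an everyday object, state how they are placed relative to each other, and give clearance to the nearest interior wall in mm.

Clearances: x = 1657, y = 2029; minimum 1657 mm.

A is a house frame. B is a staircase. The staircase sits inside the house frame, centred. The clearance to the nearest interior wall is 1657 mm.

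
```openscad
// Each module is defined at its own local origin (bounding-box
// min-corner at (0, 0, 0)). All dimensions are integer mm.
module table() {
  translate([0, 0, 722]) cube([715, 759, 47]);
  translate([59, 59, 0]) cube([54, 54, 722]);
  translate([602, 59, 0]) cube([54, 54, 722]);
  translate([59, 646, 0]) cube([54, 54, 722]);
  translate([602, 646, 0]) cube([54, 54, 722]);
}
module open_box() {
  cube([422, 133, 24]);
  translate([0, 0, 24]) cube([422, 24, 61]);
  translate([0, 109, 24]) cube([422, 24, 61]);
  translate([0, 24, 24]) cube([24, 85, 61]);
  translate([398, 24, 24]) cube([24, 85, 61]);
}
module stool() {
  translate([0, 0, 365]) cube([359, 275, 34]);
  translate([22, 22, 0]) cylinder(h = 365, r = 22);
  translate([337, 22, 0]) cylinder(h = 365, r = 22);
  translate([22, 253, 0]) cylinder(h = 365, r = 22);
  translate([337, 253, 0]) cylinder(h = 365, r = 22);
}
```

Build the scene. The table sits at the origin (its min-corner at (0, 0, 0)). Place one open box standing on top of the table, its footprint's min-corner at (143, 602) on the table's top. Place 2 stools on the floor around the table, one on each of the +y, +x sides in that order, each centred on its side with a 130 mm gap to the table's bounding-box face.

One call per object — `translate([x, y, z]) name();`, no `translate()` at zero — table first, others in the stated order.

table();
translate([143, 602, 769]) open_box();
translate([178, 889, 0]) stool();
translate([845, 242, 0]) stool();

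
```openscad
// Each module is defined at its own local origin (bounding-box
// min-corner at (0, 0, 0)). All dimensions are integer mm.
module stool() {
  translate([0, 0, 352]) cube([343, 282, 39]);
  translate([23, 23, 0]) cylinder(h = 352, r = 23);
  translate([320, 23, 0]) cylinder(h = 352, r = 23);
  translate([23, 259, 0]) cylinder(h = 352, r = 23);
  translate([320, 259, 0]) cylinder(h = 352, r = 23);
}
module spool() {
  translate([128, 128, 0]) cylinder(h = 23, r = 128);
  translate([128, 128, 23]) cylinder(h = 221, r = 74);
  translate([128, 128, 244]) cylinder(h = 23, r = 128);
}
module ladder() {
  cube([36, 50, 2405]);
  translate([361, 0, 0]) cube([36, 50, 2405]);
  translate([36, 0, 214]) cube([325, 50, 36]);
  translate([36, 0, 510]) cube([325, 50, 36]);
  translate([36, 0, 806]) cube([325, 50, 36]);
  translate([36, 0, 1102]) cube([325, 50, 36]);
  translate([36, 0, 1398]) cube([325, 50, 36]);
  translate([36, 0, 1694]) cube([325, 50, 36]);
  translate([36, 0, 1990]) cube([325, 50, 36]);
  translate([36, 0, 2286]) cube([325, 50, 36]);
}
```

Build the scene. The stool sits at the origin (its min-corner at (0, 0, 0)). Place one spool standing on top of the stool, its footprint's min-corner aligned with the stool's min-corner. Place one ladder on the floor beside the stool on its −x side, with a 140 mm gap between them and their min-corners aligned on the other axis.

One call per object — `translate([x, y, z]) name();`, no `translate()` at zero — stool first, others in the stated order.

stool();
translate([0, 0, 391]) spool();
translate([-537, 0, 0]) ladder();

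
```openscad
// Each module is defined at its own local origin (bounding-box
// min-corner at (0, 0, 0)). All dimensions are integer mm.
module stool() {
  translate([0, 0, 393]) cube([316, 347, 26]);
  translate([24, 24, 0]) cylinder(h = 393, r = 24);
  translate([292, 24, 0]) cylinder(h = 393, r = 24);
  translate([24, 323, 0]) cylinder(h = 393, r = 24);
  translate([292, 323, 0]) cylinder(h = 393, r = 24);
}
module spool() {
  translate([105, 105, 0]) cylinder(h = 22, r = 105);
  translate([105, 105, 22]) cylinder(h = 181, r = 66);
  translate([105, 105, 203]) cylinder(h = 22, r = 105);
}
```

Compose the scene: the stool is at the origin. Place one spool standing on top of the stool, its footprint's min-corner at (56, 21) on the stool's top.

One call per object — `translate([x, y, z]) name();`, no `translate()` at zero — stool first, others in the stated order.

stool();
translate([56, 21, 419]) spool();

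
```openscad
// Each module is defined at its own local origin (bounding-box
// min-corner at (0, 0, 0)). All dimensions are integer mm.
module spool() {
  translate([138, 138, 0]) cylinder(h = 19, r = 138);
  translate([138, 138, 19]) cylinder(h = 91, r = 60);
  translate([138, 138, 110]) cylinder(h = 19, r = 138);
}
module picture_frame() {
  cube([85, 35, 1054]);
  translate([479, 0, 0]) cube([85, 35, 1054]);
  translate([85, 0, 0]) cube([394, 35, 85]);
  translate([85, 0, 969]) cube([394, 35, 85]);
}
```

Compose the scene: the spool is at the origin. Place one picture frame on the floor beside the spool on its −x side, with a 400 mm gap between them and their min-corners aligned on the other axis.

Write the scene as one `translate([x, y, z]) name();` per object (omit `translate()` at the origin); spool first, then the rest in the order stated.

spool();
translate([-964, 0, 0]) picture_frame();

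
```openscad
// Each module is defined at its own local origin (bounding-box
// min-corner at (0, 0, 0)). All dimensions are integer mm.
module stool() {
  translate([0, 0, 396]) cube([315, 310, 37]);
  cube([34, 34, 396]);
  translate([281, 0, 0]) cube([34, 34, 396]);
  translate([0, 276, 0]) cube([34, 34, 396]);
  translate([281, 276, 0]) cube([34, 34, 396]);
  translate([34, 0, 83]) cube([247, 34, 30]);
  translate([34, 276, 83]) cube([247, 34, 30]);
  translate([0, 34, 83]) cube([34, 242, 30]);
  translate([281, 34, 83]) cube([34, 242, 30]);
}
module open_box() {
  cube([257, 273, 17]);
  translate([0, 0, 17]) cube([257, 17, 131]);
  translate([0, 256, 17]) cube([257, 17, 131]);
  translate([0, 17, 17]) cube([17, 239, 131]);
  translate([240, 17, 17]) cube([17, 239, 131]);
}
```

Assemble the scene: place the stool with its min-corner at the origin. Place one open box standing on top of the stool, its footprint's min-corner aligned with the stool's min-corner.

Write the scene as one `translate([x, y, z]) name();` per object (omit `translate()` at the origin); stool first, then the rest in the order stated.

stool();
translate([0, 0, 433]) open_box();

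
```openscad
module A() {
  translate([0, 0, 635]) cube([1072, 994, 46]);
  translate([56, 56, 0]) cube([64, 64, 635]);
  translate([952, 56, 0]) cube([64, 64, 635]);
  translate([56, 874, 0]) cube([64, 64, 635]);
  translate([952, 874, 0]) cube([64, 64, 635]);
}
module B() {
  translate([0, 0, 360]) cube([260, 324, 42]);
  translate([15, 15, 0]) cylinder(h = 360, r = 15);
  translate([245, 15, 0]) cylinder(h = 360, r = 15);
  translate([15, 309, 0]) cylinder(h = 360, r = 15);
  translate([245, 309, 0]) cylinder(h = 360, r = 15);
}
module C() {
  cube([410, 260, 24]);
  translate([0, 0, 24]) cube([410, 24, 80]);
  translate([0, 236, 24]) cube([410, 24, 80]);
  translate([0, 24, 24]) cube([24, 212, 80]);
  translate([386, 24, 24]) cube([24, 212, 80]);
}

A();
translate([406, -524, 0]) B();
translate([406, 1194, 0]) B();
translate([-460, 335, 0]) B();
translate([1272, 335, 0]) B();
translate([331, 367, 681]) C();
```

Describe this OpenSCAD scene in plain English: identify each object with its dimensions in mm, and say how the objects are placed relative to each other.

A is a table: top 1072 mm (x) × 994 mm (y), 46 mm thick, upper face at z = 681 mm, on four 64×64 mm square legs, each inset 56 mm from the nearest pair of top edges, running from z = 0 to the bottom of the top.

B is a four-legged stool. The seat is a 260×324×42 mm slab whose top surface is at z = 402 mm; four round legs, each 30 mm in diameter, run from the floor (z = 0) to the underside of the seat, each leg's axis is inset half a diameter from the nearest pair of seat edges (so the leg's bounding box is flush with the corner).

C is an open storage box with external size 410×260×104 mm and wall thickness 24 mm (the base is also 24 mm thick). The base covers the whole footprint; the four walls stand on the base, with the y-facing walls full-width and the x-facing walls fitting between their inner faces.

Four stools sit around the table at the −y, +y, −x, +x sides. The open box is on top of the table, centred.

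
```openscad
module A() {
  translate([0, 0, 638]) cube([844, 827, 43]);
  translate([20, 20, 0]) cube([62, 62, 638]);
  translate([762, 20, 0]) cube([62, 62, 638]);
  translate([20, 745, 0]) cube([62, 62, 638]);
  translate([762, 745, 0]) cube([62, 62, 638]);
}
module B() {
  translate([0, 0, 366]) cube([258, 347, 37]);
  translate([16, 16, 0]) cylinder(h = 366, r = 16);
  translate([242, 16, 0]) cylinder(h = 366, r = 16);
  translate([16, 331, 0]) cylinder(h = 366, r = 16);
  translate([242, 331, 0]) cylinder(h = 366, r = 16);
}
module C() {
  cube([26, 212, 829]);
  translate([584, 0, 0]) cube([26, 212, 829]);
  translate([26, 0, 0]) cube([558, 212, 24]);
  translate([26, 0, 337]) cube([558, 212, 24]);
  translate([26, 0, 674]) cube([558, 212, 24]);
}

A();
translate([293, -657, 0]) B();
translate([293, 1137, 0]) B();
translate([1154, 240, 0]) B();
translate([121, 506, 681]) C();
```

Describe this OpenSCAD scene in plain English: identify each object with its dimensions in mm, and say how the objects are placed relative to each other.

A is a rectangular dining table. The top is 844×827×43 mm with its upper surface at z = 681 mm. It stands on four 62×62 mm square legs, each inset 20 mm from the nearest pair of top edges, running from the floor to the underside of the top.

B is a four-legged stool. The seat is a 258×347×37 mm slab whose top surface is at z = 403 mm; four round legs, each 32 mm in diameter, run from the floor (z = 0) to the underside of the seat, each leg's axis is inset half a diameter from the nearest pair of seat edges (so the leg's bounding box is flush with the corner).

C is a bookshelf 610 mm wide overall, 212 mm deep and 829 mm tall. The two sides are 26 mm thick vertical panels. 3 horizontal shelves of 24 mm thickness span between the inner faces of the sides; the lowest shelf sits on the floor and shelves are stacked with a clear vertical gap of 313 mm between each pair.

Three stools sit around the table at the −y, +y, +x sides. The bookshelf is on top of the table.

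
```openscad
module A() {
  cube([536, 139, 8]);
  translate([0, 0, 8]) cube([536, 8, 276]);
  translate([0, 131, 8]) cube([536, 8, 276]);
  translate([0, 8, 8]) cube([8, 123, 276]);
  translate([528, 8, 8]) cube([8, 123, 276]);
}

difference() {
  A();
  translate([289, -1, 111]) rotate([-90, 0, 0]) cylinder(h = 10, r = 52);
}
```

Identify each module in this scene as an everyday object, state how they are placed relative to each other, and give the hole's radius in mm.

The subtracted cylinder has r = 52 mm.

A is an open box. The open box has a circular hole through its front wall. The hole's radius is 52 mm.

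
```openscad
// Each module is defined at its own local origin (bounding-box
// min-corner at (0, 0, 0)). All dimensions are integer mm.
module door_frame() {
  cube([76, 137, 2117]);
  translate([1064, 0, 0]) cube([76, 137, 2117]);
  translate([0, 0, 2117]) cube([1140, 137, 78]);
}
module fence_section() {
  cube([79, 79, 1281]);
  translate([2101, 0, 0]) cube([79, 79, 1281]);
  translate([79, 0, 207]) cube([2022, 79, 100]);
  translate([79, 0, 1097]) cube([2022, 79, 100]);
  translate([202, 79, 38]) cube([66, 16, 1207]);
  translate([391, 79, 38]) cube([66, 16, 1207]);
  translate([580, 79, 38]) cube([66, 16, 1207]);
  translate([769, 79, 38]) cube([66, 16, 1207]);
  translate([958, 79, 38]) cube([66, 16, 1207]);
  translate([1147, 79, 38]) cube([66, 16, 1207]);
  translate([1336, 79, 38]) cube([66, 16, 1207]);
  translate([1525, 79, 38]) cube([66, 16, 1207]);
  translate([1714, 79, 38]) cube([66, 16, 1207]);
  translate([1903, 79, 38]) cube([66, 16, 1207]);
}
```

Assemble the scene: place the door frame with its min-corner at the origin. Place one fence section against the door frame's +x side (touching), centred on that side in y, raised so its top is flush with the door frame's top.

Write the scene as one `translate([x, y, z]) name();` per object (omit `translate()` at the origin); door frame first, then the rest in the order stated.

door_frame();
translate([1140, 21, 914]) fence_section();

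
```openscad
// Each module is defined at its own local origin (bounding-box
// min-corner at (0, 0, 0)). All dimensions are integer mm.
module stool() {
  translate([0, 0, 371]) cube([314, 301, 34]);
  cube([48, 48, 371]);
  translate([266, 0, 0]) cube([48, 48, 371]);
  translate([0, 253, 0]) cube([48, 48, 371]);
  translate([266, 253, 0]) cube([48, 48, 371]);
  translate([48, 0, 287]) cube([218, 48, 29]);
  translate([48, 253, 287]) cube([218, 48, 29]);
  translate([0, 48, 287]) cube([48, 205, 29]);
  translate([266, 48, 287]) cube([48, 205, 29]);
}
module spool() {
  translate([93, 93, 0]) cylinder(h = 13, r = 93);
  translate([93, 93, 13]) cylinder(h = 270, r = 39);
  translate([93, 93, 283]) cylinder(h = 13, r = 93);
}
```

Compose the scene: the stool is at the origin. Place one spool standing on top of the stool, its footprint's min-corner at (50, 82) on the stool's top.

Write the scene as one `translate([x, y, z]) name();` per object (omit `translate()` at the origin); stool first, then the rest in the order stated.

stool();
translate([50, 82, 405]) spool();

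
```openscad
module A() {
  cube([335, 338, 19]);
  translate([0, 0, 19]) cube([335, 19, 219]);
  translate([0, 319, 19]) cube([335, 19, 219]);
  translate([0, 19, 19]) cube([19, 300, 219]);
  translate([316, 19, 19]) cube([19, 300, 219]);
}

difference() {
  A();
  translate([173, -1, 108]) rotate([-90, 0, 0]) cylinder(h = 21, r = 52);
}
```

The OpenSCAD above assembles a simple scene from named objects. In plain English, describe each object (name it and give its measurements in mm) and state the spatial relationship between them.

A is an open storage box with external size 335×338×238 mm and wall thickness 19 mm (the base is also 19 mm thick). The base covers the whole footprint; the four walls stand on the base, with the y-facing walls full-width and the x-facing walls fitting between their inner faces.

The open box has a circular hole of radius 52 mm through its front wall, centred at (x = 173, z = 108).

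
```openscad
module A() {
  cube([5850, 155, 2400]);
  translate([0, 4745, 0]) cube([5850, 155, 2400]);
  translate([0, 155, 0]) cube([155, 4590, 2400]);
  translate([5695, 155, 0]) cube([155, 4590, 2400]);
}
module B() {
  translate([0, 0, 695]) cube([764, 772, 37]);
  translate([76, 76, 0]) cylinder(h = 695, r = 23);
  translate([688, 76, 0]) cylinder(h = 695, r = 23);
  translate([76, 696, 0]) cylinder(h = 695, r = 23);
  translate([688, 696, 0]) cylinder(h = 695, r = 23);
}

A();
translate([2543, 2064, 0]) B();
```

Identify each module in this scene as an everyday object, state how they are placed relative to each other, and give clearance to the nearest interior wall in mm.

Clearances: x = 2388, y = 1909; minimum 1909 mm.

A is a house frame. B is a table. The table sits inside the house frame, centred. The clearance to the nearest interior wall is 1909 mm.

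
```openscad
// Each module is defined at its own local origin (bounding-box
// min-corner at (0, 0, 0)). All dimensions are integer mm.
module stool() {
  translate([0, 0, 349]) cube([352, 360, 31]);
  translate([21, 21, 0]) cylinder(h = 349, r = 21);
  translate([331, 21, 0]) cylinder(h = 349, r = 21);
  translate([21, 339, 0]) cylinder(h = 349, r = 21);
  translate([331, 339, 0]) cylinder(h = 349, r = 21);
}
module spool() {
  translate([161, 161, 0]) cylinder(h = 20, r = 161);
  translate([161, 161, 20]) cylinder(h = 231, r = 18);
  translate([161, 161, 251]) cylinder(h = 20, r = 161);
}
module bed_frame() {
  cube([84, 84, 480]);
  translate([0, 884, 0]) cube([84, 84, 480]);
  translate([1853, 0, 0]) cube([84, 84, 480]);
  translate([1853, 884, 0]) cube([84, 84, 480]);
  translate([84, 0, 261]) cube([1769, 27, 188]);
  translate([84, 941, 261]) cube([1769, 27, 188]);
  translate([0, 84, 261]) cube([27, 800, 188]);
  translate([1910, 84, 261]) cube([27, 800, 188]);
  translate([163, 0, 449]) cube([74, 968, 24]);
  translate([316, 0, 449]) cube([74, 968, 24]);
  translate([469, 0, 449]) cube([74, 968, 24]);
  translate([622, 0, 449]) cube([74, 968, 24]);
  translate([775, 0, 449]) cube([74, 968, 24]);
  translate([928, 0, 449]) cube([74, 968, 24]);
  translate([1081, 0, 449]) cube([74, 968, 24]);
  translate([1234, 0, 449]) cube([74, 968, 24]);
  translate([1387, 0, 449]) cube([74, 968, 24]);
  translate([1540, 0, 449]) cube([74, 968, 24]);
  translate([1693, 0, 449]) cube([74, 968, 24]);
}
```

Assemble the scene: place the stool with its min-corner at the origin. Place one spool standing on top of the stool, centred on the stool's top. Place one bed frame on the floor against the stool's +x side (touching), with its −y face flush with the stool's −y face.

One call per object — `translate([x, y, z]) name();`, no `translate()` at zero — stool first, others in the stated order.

stool();
translate([15, 19, 380]) spool();
translate([352, 0, 0]) bed_frame();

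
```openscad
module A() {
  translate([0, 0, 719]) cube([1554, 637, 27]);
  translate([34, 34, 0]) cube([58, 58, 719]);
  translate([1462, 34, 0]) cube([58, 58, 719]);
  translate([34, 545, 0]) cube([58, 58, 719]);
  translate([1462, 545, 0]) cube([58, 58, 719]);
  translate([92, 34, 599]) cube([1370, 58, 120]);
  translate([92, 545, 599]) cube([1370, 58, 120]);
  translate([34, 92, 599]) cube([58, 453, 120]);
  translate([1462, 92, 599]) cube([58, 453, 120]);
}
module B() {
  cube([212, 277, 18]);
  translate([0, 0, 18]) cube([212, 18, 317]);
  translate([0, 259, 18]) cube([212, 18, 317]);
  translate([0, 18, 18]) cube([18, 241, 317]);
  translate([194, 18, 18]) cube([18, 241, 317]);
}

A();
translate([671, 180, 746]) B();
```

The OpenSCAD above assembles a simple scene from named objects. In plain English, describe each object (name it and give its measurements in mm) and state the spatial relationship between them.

A is a table: top 1554 mm (x) × 637 mm (y), 27 mm thick, upper face at z = 746 mm, on four 58×58 mm square legs, each inset 34 mm from the nearest pair of top edges, running from z = 0 to the bottom of the top. Four apron rails, 58 mm thick and 120 mm tall, run between adjacent legs with their top edges flush with the underside of the top and their outer faces flush with the legs' outer faces.

B is an open-topped rectangular box: outside dimensions 212×277×335 mm, with a uniform wall and base thickness of 18 mm. The base is a full 212×277 slab on the floor; four walls sit on top of the base. The front and back walls (the −y and +y sides) span the full width; the two side walls fit between them.

The open box is on top of the table, centred.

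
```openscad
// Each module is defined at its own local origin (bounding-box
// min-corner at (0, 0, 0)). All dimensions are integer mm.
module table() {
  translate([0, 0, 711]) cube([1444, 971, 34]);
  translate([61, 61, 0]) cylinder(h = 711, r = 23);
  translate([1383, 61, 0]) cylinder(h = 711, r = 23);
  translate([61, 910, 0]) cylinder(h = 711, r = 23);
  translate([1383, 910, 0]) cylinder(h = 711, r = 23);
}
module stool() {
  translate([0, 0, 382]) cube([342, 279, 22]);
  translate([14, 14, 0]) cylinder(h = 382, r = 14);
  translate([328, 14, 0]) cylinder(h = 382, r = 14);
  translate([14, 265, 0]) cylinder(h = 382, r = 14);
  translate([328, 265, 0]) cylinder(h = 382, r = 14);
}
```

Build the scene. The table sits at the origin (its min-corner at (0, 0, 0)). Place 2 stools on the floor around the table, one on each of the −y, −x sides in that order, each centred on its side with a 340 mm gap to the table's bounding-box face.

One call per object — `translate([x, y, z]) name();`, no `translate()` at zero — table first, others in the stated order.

table();
translate([551, -619, 0]) stool();
translate([-682, 346, 0]) stool();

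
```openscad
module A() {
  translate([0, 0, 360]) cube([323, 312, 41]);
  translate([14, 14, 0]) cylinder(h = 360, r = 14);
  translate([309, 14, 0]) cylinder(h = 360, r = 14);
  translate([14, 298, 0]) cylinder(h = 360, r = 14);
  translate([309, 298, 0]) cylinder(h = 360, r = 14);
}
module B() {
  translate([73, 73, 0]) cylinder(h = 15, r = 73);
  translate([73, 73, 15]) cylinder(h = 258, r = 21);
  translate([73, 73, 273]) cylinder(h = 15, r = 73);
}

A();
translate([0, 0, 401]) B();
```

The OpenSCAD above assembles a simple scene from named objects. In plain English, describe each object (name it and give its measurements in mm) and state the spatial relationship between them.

A is a four-legged stool. The seat is a 323×312×41 mm slab whose top surface is at z = 401 mm; four round legs, each 28 mm in diameter, run from the floor (z = 0) to the underside of the seat, each leg's axis is inset half a diameter from the nearest pair of seat edges (so the leg's bounding box is flush with the corner).

B is a spool: two coaxial disc flanges of radius 73 mm and thickness 15 mm, joined by a core cylinder of radius 21 mm and height 258 mm. The lower flange rests on z = 0 and the three cylinders share a vertical axis.

The spool is on top of the stool.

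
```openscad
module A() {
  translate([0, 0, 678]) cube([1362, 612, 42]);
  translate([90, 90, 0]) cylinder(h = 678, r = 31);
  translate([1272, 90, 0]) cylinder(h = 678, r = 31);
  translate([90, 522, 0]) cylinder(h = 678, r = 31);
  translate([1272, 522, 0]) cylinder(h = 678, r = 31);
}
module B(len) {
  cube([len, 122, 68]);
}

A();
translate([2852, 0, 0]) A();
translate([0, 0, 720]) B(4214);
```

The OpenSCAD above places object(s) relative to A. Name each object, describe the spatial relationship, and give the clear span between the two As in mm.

Second table starts at x = 2852; first ends at x = 1362; clear span = 2852 − 1362 = 1490 mm.

A is a table. B is a beam. A beam spans the tops of two tables. The clear span between the two tables is 1490 mm.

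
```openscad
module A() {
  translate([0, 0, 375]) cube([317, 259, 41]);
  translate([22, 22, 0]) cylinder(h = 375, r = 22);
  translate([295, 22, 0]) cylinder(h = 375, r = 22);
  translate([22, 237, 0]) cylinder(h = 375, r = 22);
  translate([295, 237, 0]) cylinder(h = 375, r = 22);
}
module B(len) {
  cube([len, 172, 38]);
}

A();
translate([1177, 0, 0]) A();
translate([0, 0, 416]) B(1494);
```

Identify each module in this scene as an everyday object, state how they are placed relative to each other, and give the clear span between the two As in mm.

Second stool starts at x = 1177; first ends at x = 317; clear span = 1177 − 317 = 860 mm.

A is a stool. B is a beam. A beam spans the tops of two stools. The clear span between the two stools is 860 mm.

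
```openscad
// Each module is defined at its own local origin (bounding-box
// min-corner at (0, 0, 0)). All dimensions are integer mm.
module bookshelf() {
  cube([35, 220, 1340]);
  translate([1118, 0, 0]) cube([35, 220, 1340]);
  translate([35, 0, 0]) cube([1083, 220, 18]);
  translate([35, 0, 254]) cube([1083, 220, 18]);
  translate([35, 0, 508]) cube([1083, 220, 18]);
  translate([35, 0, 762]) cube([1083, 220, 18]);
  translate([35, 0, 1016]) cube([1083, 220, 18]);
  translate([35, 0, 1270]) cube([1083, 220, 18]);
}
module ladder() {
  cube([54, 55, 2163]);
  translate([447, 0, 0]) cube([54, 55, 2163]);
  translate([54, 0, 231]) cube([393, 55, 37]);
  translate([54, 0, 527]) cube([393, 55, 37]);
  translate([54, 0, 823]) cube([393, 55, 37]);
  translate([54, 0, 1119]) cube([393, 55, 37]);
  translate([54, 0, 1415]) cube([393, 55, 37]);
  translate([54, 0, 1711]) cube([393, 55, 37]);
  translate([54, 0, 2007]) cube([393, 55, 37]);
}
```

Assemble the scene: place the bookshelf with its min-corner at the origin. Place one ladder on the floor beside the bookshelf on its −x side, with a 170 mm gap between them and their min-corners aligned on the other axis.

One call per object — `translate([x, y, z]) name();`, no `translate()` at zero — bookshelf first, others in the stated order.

bookshelf();
translate([-671, 0, 0]) ladder();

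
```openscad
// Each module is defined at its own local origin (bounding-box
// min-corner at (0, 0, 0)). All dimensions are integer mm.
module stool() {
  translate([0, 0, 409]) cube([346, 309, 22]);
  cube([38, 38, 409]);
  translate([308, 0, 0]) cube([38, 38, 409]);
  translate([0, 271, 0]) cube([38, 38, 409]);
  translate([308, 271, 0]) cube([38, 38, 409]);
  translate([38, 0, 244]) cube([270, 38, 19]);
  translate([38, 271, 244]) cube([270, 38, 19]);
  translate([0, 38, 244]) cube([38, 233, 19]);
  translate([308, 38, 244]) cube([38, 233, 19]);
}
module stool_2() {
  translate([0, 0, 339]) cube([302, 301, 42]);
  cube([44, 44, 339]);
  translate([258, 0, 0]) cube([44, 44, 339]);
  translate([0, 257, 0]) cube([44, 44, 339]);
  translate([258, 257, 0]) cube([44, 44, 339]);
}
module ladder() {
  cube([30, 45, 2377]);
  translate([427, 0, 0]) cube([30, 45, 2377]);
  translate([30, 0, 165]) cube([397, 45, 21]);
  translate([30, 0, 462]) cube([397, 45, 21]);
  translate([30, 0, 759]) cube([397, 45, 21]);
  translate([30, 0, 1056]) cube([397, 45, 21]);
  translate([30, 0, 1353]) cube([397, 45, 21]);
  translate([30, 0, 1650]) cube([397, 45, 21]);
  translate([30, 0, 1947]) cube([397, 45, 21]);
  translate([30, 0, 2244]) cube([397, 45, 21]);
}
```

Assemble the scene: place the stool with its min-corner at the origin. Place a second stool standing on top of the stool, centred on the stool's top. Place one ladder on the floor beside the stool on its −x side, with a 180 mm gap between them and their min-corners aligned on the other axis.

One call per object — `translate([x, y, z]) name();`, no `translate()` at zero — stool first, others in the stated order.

stool();
translate([22, 4, 431]) stool_2();
translate([-637, 0, 0]) ladder();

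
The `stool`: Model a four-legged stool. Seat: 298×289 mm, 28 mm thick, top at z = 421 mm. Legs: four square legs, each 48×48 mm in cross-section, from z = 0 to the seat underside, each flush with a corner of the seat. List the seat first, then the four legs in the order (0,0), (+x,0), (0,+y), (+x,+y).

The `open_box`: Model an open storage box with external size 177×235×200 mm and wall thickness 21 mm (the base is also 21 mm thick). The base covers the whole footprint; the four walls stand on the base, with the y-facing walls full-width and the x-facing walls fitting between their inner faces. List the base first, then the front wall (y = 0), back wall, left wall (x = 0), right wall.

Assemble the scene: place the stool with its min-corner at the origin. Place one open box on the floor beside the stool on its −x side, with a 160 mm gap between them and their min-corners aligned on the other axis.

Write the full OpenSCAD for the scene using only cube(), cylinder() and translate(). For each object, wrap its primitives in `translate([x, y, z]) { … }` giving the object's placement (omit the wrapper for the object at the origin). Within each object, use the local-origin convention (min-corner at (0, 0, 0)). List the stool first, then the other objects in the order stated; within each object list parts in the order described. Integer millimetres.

translate([0, 0, 393]) cube([298, 289, 28]);
cube([48, 48, 393]);
translate([250, 0, 0]) cube([48, 48, 393]);
translate([0, 241, 0]) cube([48, 48, 393]);
translate([250, 241, 0]) cube([48, 48, 393]);
translate([-337, 0, 0]) {
  cube([177, 235, 21]);
  translate([0, 0, 21]) cube([177, 21, 179]);
  translate([0, 214, 21]) cube([177, 21, 179]);
  translate([0, 21, 21]) cube([21, 193, 179]);
  translate([156, 21, 21]) cube([21, 193, 179]);
}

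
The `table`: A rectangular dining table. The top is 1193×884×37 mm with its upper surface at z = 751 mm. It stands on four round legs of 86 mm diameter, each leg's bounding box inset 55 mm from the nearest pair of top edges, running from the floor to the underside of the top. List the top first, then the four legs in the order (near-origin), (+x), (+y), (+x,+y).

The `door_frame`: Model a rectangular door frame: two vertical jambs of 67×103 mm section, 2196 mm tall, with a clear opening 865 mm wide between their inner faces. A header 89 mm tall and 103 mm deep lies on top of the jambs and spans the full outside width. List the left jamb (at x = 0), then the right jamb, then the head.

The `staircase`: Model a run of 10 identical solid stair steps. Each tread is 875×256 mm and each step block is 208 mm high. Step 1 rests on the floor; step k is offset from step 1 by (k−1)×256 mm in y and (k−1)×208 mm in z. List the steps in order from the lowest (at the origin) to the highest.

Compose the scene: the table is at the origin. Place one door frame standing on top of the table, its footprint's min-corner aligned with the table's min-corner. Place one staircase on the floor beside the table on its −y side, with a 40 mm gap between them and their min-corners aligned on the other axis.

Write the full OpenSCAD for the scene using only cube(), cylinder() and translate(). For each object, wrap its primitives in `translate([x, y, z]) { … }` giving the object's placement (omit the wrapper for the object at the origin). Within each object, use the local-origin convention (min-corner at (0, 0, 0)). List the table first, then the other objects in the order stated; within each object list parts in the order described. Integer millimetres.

translate([0, 0, 714]) cube([1193, 884, 37]);
translate([98, 98, 0]) cylinder(h = 714, r = 43);
translate([1095, 98, 0]) cylinder(h = 714, r = 43);
translate([98, 786, 0]) cylinder(h = 714, r = 43);
translate([1095, 786, 0]) cylinder(h = 714, r = 43);
translate([0, 0, 751]) {
  cube([67, 103, 2196]);
  translate([932, 0, 0]) cube([67, 103, 2196]);
  translate([0, 0, 2196]) cube([999, 103, 89]);
}
translate([0, -2600, 0]) {
  cube([875, 256, 208]);
  translate([0, 256, 208]) cube([875, 256, 208]);
  translate([0, 512, 416]) cube([875, 256, 208]);
  translate([0, 768, 624]) cube([875, 256, 208]);
  translate([0, 1024, 832]) cube([875, 256, 208]);
  translate([0, 1280, 1040]) cube([875, 256, 208]);
  translate([0, 1536, 1248]) cube([875, 256, 208]);
  translate([0, 1792, 1456]) cube([875, 256, 208]);
  translate([0, 2048, 1664]) cube([875, 256, 208]);
  translate([0, 2304, 1872]) cube([875, 256, 208]);
}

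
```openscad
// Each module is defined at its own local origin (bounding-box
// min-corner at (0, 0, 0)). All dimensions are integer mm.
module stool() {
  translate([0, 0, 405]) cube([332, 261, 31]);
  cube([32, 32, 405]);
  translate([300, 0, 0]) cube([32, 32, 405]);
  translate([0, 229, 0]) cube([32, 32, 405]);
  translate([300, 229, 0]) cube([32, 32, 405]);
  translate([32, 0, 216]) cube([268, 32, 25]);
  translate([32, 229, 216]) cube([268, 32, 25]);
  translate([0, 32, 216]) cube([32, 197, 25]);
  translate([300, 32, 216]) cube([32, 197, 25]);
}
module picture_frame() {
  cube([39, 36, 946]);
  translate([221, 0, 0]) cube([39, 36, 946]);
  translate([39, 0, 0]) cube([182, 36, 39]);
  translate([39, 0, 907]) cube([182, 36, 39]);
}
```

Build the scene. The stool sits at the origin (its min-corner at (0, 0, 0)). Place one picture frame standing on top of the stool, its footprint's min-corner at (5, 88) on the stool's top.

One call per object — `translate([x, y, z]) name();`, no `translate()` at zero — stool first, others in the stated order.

stool();
translate([5, 88, 436]) picture_frame();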